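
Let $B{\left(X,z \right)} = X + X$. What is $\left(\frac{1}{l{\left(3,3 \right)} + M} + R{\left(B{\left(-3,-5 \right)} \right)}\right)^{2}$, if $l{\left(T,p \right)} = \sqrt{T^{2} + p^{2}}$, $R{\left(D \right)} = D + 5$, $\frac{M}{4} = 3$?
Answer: $\frac{241}{294} + \frac{19 \sqrt{2}}{441} \approx 0.88066$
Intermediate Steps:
$M = 12$ ($M = 4 \cdot 3 = 12$)
$B{\left(X,z \right)} = 2 X$
$R{\left(D \right)} = 5 + D$
$\left(\frac{1}{l{\left(3,3 \right)} + M} + R{\left(B{\left(-3,-5 \right)} \right)}\right)^{2} = \left(\frac{1}{\sqrt{3^{2} + 3^{2}} + 12} + \left(5 + 2 \left(-3\right)\right)\right)^{2} = \left(\frac{1}{\sqrt{9 + 9} + 12} + \left(5 - 6\right)\right)^{2} = \left(\frac{1}{\sqrt{18} + 12} - 1\right)^{2} = \left(\frac{1}{3 \sqrt{2} + 12} - 1\right)^{2} = \left(\frac{1}{12 + 3 \sqrt{2}} - 1\right)^{2} = \left(-1 + \frac{1}{12 + 3 \sqrt{2}}\right)^{2}$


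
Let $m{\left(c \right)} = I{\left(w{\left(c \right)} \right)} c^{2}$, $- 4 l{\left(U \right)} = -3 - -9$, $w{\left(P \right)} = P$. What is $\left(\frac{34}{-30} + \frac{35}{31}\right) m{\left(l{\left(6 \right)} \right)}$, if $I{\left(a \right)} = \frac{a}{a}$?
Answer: $- \frac{3}{310} \approx -0.0096774$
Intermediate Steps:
$I{\left(a \right)} = 1$
$l{\left(U \right)} = - \frac{3}{2}$ ($l{\left(U \right)} = - \frac{-3 - -9}{4} = - \frac{-3 + 9}{4} = \left(- \frac{1}{4}\right) 6 = - \frac{3}{2}$)
$m{\left(c \right)} = c^{2}$ ($m{\left(c \right)} = 1 c^{2} = c^{2}$)
$\left(\frac{34}{-30} + \frac{35}{31}\right) m{\left(l{\left(6 \right)} \right)} = \left(\frac{34}{-30} + \frac{35}{31}\right) \left(- \frac{3}{2}\right)^{2} = \left(34 \left(- \frac{1}{30}\right) + 35 \cdot \frac{1}{31}\right) \frac{9}{4} = \left(- \frac{17}{15} + \frac{35}{31}\right) \frac{9}{4} = \left(- \frac{2}{465}\right) \frac{9}{4} = - \frac{3}{310}$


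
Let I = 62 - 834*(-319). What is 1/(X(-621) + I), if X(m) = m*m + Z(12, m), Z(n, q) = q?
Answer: 1/651128 ≈ 1.5358e-6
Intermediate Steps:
X(m) = m + m**2 (X(m) = m*m + m = m**2 + m = m + m**2)
I = 266108 (I = 62 + 266046 = 266108)
1/(X(-621) + I) = 1/(-621*(1 - 621) + 266108) = 1/(-621*(-620) + 266108) = 1/(385020 + 266108) = 1/651128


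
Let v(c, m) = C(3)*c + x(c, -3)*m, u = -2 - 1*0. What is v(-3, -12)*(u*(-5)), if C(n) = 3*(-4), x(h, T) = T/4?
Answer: 450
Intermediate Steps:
x(h, T) = T/4 (x(h, T) = T*(¼) = T/4)
C(n) = -12
u = -2 (u = -2 + 0 = -2)
v(c, m) = -12*c - 3*m/4 (v(c, m) = -12*c + ((¼)*(-3))*m = -12*c - 3*m/4)
v(-3, -12)*(u*(-5)) = (-12*(-3) - ¾*(-12))*(-2*(-5)) = (36 + 9)*10 = 45*10 = 450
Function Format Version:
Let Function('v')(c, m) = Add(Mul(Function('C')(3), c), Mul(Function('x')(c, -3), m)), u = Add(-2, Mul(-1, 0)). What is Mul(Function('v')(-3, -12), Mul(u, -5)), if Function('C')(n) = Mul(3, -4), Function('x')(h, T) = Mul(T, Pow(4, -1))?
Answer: 450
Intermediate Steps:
Function('x')(h, T) = Mul(Rational(1, 4), T) (Function('x')(h, T) = Mul(T, Rational(1, 4)) = Mul(Rational(1, 4), T))
Function('C')(n) = -12
u = -2 (u = Add(-2, 0) = -2)
Function('v')(c, m) = Add(Mul(-12, c), Mul(Rational(-3, 4), m)) (Function('v')(c, m) = Add(Mul(-12, c), Mul(Mul(Rational(1, 4), -3), m)) = Add(Mul(-12, c), Mul(Rational(-3, 4), m)))
Mul(Function('v')(-3, -12), Mul(u, -5)) = Mul(Add(Mul(-12, -3), Mul(Rational(-3, 4), -12)), Mul(-2, -5)) = Mul(Add(36, 9), 10) = Mul(45, 10) = 450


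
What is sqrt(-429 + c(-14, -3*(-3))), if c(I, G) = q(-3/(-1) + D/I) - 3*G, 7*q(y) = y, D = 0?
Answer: I*sqrt(22323)/7 ≈ 21.344*I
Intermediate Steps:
q(y) = y/7
c(I, G) = 3/7 - 3*G (c(I, G) = (-3/(-1) + 0/I)/7 - 3*G = (-3*(-1) + 0)/7 - 3*G = (3 + 0)/7 - 3*G = (1/7)*3 - 3*G = 3/7 - 3*G)
sqrt(-429 + c(-14, -3*(-3))) = sqrt(-429 + (3/7 - (-9)*(-3))) = sqrt(-429 + (3/7 - 3*9)) = sqrt(-429 + (3/7 - 27)) = sqrt(-429 - 186/7) = sqrt(-3189/7) = I*sqrt(22323)/7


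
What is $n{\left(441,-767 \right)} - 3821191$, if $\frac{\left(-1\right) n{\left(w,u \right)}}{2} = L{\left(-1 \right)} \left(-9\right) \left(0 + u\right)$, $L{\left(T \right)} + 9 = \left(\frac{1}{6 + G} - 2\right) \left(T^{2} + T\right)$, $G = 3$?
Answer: $-3696937$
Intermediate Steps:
$L{\left(T \right)} = -9 - \frac{17 T}{9} - \frac{17 T^{2}}{9}$ ($L{\left(T \right)} = -9 + \left(\frac{1}{6 + 3} - 2\right) \left(T^{2} + T\right) = -9 + \left(\frac{1}{9} - 2\right) \left(T + T^{2}\right) = -9 - \frac{17 \left(T + T^{2}\right)}{9} = -9 - \left(\frac{17 T}{9} + \frac{17 T^{2}}{9}\right) = -9 - \frac{17 T}{9} - \frac{17 T^{2}}{9}$)
$n{\left(w,u \right)} = - 162 u$ ($n{\left(w,u \right)} = - 2 \left(-9 - - \frac{17}{9} - \frac{17 \left(-1\right)^{2}}{9}\right) \left(-9\right) \left(0 + u\right) = - 2 \left(-9 + \frac{17}{9} - \frac{17}{9}\right) \left(-9\right) u = - 2 \left(-9\right) \left(-9\right) u = - 2 \cdot 81 u = - 162 u$)
$n{\left(441,-767 \right)} - 3821191 = \left(-162\right) \left(-767\right) - 3821191 = 124254 - 3821191 = -3696937$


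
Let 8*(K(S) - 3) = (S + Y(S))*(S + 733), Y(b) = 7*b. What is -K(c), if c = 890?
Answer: -1444473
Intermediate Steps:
K(S) = 3 + S*(733 + S) (K(S) = 3 + ((S + 7*S)*(S + 733))/8 = 3 + ((8*S)*(733 + S))/8 = 3 + (8*S*(733 + S))/8 = 3 + S*(733 + S))
-K(c) = -(3 + 890² + 733*890) = -(3 + 792100 + 652370) = -1*1444473 = -1444473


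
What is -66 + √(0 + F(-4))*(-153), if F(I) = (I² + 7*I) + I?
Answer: -66 - 612*I ≈ -66.0 - 612.0*I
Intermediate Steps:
F(I) = I² + 8*I
-66 + √(0 + F(-4))*(-153) = -66 + √(0 - 4*(8 - 4))*(-153) = -66 + √(0 - 4*4)*(-153) = -66 + √(0 - 16)*(-153) = -66 + √(-16)*(-153) = -66 + (4*I)*(-153) = -66 - 612*I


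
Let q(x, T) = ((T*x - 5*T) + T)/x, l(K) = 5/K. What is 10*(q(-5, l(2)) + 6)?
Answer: 105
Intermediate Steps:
q(x, T) = (-4*T + T*x)/x (q(x, T) = ((-5*T + T*x) + T)/x = (-4*T + T*x)/x)
10*(q(-5, l(2)) + 6) = 10*((5/2)*(-4 - 5)/(-5) + 6) = 10*((5*(½))*(-⅕)*(-9) + 6) = 10*((5/2)*(-⅕)*(-9) + 6) = 10*(9/2 + 6) = 10*(21/2) = 105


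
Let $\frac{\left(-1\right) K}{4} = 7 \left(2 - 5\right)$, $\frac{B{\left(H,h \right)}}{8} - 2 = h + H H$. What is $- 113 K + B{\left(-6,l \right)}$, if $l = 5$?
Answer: $-9148$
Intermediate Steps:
$B{\left(H,h \right)} = 16 + 8 h + 8 H^{2}$ ($B{\left(H,h \right)} = 16 + 8 \left(h + H H\right) = 16 + 8 \left(h + H^{2}\right) = 16 + \left(8 h + 8 H^{2}\right) = 16 + 8 h + 8 H^{2}$)
$K = 84$ ($K = - 4 \cdot 7 \left(2 - 5\right) = - 4 \cdot 7 \left(-3\right) = \left(-4\right) \left(-21\right) = 84$)
$- 113 K + B{\left(-6,l \right)} = \left(-113\right) 84 + \left(16 + 8 \cdot 5 + 8 \left(-6\right)^{2}\right) = -9492 + \left(16 + 40 + 8 \cdot 36\right) = -9492 + \left(16 + 40 + 288\right) = -9492 + 344 = -9148$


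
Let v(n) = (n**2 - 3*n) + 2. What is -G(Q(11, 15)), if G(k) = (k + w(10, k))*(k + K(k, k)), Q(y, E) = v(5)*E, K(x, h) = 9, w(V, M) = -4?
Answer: -33264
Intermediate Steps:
v(n) = 2 + n**2 - 3*n
Q(y, E) = 12*E (Q(y, E) = (2 + 5**2 - 3*5)*E = (2 + 25 - 15)*E = 12*E)
G(k) = (-4 + k)*(9 + k) (G(k) = (k - 4)*(k + 9) = (-4 + k)*(9 + k))
-G(Q(11, 15)) = -(-36 + (12*15)**2 + 5*(12*15)) = -(-36 + 180**2 + 5*180) = -(-36 + 32400 + 900) = -1*33264 = -33264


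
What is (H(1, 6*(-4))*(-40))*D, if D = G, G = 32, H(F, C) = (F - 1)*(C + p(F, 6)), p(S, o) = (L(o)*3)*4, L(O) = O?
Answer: 0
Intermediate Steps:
p(S, o) = 12*o (p(S, o) = (o*3)*4 = (3*o)*4 = 12*o)
H(F, C) = (-1 + F)*(72 + C) (H(F, C) = (F - 1)*(C + 12*6) = (-1 + F)*(C + 72) = (-1 + F)*(72 + C))
D = 32
(H(1, 6*(-4))*(-40))*D = ((-72 - 6*(-4) + 72*1 + (6*(-4))*1)*(-40))*32 = ((-72 - 1*(-24) + 72 - 24*1)*(-40))*32 = ((-72 + 24 + 72 - 24)*(-40))*32 = (0*(-40))*32 = 0*32 = 0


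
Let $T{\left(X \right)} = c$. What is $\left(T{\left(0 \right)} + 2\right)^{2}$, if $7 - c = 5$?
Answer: $16$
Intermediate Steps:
$c = 2$ ($c = 7 - 5 = 2$)
$T{\left(X \right)} = 2$
$\left(T{\left(0 \right)} + 2\right)^{2} = \left(2 + 2\right)^{2} = 4^{2} = 16$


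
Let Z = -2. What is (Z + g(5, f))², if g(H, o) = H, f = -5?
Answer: 9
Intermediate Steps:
(Z + g(5, f))² = (-2 + 5)² = 3² = 9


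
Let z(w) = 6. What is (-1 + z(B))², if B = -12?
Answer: 25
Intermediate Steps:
(-1 + z(B))² = (-1 + 6)² = 5² = 25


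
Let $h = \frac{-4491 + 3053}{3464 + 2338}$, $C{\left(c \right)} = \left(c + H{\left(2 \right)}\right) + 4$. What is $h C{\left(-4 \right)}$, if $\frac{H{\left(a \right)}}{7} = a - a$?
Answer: $0$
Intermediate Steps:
$H{\left(a \right)} = 0$ ($H{\left(a \right)} = 7 \left(a - a\right) = 7 \cdot 0 = 0$)
$C{\left(c \right)} = 4 + c$ ($C{\left(c \right)} = \left(c + 0\right) + 4 = c + 4 = 4 + c$)
$h = - \frac{719}{2901}$ ($h = - \frac{1438}{5802} = \left(-1438\right) \frac{1}{5802} = - \frac{719}{2901} \approx -0.24785$)
$h C{\left(-4 \right)} = - \frac{719 \left(4 - 4\right)}{2901} = \left(- \frac{719}{2901}\right) 0 = 0$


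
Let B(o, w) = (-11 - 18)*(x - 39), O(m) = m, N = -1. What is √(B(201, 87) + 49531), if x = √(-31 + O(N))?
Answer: √(50662 - 116*I*√2) ≈ 225.08 - 0.3644*I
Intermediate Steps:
x = 4*I*√2 (x = √(-31 - 1) = √(-32) = 4*I*√2 ≈ 5.6569*I)
B(o, w) = 1131 - 116*I*√2 (B(o, w) = (-11 - 18)*(4*I*√2 - 39) = -29*(-39 + 4*I*√2) = 1131 - 116*I*√2)
√(B(201, 87) + 49531) = √((1131 - 116*I*√2) + 49531) = √(50662 - 116*I*√2)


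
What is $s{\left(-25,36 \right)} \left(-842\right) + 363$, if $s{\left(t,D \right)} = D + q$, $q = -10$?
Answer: $-21529$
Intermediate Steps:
$s{\left(t,D \right)} = -10 + D$ ($s{\left(t,D \right)} = D - 10 = -10 + D$)
$s{\left(-25,36 \right)} \left(-842\right) + 363 = \left(-10 + 36\right) \left(-842\right) + 363 = 26 \left(-842\right) + 363 = -21892 + 363 = -21529$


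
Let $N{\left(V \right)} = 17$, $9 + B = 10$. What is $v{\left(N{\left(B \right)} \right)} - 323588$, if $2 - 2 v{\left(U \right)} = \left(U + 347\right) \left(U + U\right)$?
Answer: $-329775$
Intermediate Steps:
$B = 1$ ($B = -9 + 10 = 1$)
$v{\left(U \right)} = 1 - U \left(347 + U\right)$ ($v{\left(U \right)} = 1 - \frac{\left(U + 347\right) \left(U + U\right)}{2} = 1 - \frac{\left(347 + U\right) 2 U}{2} = 1 - \frac{2 U \left(347 + U\right)}{2} = 1 - U \left(347 + U\right)$)
$v{\left(N{\left(B \right)} \right)} - 323588 = \left(1 - 17^{2} - 5899\right) - 323588 = \left(1 - 289 - 5899\right) - 323588 = -6187 - 323588 = -329775$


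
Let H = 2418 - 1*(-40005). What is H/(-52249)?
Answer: -42423/52249 ≈ -0.81194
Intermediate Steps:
H = 42423 (H = 2418 + 40005 = 42423)
H/(-52249) = 42423/(-52249) = 42423*(-1/52249) = -42423/52249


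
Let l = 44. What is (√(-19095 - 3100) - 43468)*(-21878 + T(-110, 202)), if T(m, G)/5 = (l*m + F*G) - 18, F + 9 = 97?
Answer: -1856605216 + 42712*I*√22195 ≈ -1.8566e+9 + 6.3632e+6*I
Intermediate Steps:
F = 88 (F = -9 + 97 = 88)
T(m, G) = -90 + 220*m + 440*G (T(m, G) = 5*((44*m + 88*G) - 18) = 5*(-18 + 44*m + 88*G) = -90 + 220*m + 440*G)
(√(-19095 - 3100) - 43468)*(-21878 + T(-110, 202)) = (√(-19095 - 3100) - 43468)*(-21878 + (-90 + 220*(-110) + 440*202)) = (√(-22195) - 43468)*(-21878 + (-90 - 24200 + 88880)) = (I*√22195 - 43468)*(-21878 + 64590) = (-43468 + I*√22195)*42712 = -1856605216 + 42712*I*√22195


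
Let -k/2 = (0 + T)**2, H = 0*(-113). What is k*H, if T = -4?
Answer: 0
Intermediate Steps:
H = 0
k = -32 (k = -2*(0 - 4)**2 = -2*(-4)**2 = -2*16 = -32)
k*H = -32*0 = 0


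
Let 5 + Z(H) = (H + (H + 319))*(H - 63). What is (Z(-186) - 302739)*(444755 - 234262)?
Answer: -60947616671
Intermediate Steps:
Z(H) = -5 + (-63 + H)*(319 + 2*H) (Z(H) = -5 + (H + (H + 319))*(H - 63) = -5 + (H + (319 + H))*(-63 + H) = -5 + (319 + 2*H)*(-63 + H) = -5 + (-63 + H)*(319 + 2*H))
(Z(-186) - 302739)*(444755 - 234262) = ((-20102 + 2*(-186)² + 193*(-186)) - 302739)*(444755 - 234262) = ((-20102 + 2*34596 - 35898) - 302739)*210493 = ((-20102 + 69192 - 35898) - 302739)*210493 = (13192 - 302739)*210493 = -289547*210493 = -60947616671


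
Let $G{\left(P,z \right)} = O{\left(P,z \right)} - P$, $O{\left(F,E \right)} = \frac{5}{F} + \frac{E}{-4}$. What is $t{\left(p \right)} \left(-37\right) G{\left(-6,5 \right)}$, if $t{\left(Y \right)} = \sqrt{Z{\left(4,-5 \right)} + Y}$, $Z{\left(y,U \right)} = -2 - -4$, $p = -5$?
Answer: $- \frac{1739 i \sqrt{3}}{12} \approx - 251.0 i$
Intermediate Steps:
$O{\left(F,E \right)} = \frac{5}{F} - \frac{E}{4}$ ($O{\left(F,E \right)} = \frac{5}{F} + E \left(- \frac{1}{4}\right) = \frac{5}{F} - \frac{E}{4}$)
$Z{\left(y,U \right)} = 2$ ($Z{\left(y,U \right)} = -2 + 4 = 2$)
$G{\left(P,z \right)} = - P + \frac{5}{P} - \frac{z}{4}$ ($G{\left(P,z \right)} = \left(\frac{5}{P} - \frac{z}{4}\right) - P = - P + \frac{5}{P} - \frac{z}{4}$)
$t{\left(Y \right)} = \sqrt{2 + Y}$
$t{\left(p \right)} \left(-37\right) G{\left(-6,5 \right)} = \sqrt{2 - 5} \left(-37\right) \left(\left(-1\right) \left(-6\right) + \frac{5}{-6} - \frac{5}{4}\right) = \sqrt{-3} \left(-37\right) \left(6 + 5 \left(- \frac{1}{6}\right) - \frac{5}{4}\right) = i \sqrt{3} \left(-37\right) \left(6 - \frac{5}{6} - \frac{5}{4}\right) = - 37 i \sqrt{3} \cdot \frac{47}{12} = - \frac{1739 i \sqrt{3}}{12}$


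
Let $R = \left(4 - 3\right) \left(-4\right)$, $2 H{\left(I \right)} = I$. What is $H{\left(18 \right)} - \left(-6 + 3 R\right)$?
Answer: $27$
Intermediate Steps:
$H{\left(I \right)} = \frac{I}{2}$
$R = -4$ ($R = \left(4 - 3\right) \left(-4\right) = 1 \left(-4\right) = -4$)
$H{\left(18 \right)} - \left(-6 + 3 R\right) = \frac{1}{2} \cdot 18 + \left(6 - -12\right) = 9 + \left(6 + 12\right) = 9 + 18 = 27$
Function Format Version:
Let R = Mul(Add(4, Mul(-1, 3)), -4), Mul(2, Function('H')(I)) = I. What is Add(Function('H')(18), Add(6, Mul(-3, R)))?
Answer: 27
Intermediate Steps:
Function('H')(I) = Mul(Rational(1, 2), I)
R = -4 (R = Mul(Add(4, -3), -4) = Mul(1, -4) = -4)
Add(Function('H')(18), Add(6, Mul(-3, R))) = Add(Mul(Rational(1, 2), 18), Add(6, Mul(-3, -4))) = Add(9, Add(6, 12)) = Add(9, 18) = 27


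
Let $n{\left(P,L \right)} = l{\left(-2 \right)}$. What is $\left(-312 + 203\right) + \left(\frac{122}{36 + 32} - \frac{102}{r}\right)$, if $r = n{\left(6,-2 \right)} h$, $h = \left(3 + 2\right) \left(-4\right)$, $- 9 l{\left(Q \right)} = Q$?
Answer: $- \frac{28647}{340} \approx -84.256$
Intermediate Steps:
$l{\left(Q \right)} = - \frac{Q}{9}$
$n{\left(P,L \right)} = \frac{2}{9}$ ($n{\left(P,L \right)} = \left(- \frac{1}{9}\right) \left(-2\right) = \frac{2}{9}$)
$h = -20$ ($h = 5 \left(-4\right) = -20$)
$r = - \frac{40}{9}$ ($r = \frac{2}{9} \left(-20\right) = - \frac{40}{9} \approx -4.4444$)
$\left(-312 + 203\right) + \left(\frac{122}{36 + 32} - \frac{102}{r}\right) = \left(-312 + 203\right) + \left(\frac{122}{36 + 32} - \frac{102}{- \frac{40}{9}}\right) = -109 + \left(\frac{122}{68} - - \frac{459}{20}\right) = -109 + \left(122 \cdot \frac{1}{68} + \frac{459}{20}\right) = -109 + \left(\frac{61}{34} + \frac{459}{20}\right) = -109 + \frac{8413}{340} = - \frac{28647}{340}$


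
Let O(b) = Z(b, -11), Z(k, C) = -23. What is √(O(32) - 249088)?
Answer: 3*I*√27679 ≈ 499.11*I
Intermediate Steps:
O(b) = -23
√(O(32) - 249088) = √(-23 - 249088) = √(-249111) = 3*I*√27679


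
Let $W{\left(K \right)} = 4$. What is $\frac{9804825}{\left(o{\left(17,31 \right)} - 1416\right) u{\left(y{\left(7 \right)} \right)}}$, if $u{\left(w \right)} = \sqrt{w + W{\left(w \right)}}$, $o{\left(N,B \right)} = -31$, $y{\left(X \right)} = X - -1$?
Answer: $- \frac{3268275 \sqrt{3}}{2894} \approx -1956.1$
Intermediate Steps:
$y{\left(X \right)} = 1 + X$ ($y{\left(X \right)} = X + 1 = 1 + X$)
$u{\left(w \right)} = \sqrt{4 + w}$ ($u{\left(w \right)} = \sqrt{w + 4} = \sqrt{4 + w}$)
$\frac{9804825}{\left(o{\left(17,31 \right)} - 1416\right) u{\left(y{\left(7 \right)} \right)}} = \frac{9804825}{\left(-31 - 1416\right) \sqrt{4 + \left(1 + 7\right)}} = \frac{9804825}{\left(-1447\right) \sqrt{4 + 8}} = \frac{9804825}{\left(-1447\right) \sqrt{12}} = \frac{9804825}{\left(-1447\right) 2 \sqrt{3}} = \frac{9804825}{\left(-2894\right) \sqrt{3}} = 9804825 \left(- \frac{\sqrt{3}}{8682}\right) = - \frac{3268275 \sqrt{3}}{2894}$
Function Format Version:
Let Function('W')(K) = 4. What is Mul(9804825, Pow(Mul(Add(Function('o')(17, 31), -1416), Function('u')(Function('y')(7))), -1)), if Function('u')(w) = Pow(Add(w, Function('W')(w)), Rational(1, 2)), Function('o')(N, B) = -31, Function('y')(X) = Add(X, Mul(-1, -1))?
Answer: Mul(Rational(-3268275, 2894), Pow(3, Rational(1, 2))) ≈ -1956.1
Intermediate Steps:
Function('y')(X) = Add(1, X) (Function('y')(X) = Add(X, 1) = Add(1, X))
Function('u')(w) = Pow(Add(4, w), Rational(1, 2)) (Function('u')(w) = Pow(Add(w, 4), Rational(1, 2)) = Pow(Add(4, w), Rational(1, 2)))
Mul(9804825, Pow(Mul(Add(Function('o')(17, 31), -1416), Function('u')(Function('y')(7))), -1)) = Mul(9804825, Pow(Mul(Add(-31, -1416), Pow(Add(4, Add(1, 7)), Rational(1, 2))), -1)) = Mul(9804825, Pow(Mul(-1447, Pow(Add(4, 8), Rational(1, 2))), -1)) = Mul(9804825, Pow(Mul(-1447, Pow(12, Rational(1, 2))), -1)) = Mul(9804825, Pow(Mul(-1447, Mul(2, Pow(3, Rational(1, 2)))), -1)) = Mul(9804825, Pow(Mul(-2894, Pow(3, Rational(1, 2))), -1)) = Mul(9804825, Mul(Rational(-1, 8682), Pow(3, Rational(1, 2)))) = Mul(Rational(-3268275, 2894), Pow(3, Rational(1, 2)))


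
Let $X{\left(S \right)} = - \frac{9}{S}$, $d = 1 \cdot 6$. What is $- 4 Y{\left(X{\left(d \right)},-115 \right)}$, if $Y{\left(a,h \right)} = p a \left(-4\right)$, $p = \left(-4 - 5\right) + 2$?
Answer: $168$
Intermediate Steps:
$p = -7$ ($p = -9 + 2 = -7$)
$d = 6$
$Y{\left(a,h \right)} = 28 a$ ($Y{\left(a,h \right)} = - 7 a \left(-4\right) = 28 a$)
$- 4 Y{\left(X{\left(d \right)},-115 \right)} = - 4 \cdot 28 \left(- \frac{9}{6}\right) = - 4 \cdot 28 \left(\left(-9\right) \frac{1}{6}\right) = - 4 \cdot 28 \left(- \frac{3}{2}\right) = \left(-4\right) \left(-42\right) = 168$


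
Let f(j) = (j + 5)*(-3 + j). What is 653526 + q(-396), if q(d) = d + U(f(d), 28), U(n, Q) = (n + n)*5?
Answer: 2213220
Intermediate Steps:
f(j) = (-3 + j)*(5 + j) (f(j) = (5 + j)*(-3 + j) = (-3 + j)*(5 + j))
U(n, Q) = 10*n (U(n, Q) = (2*n)*5 = 10*n)
q(d) = -150 + 10*d**2 + 21*d (q(d) = d + 10*(-15 + d**2 + 2*d) = d + (-150 + 10*d**2 + 20*d) = -150 + 10*d**2 + 21*d)
653526 + q(-396) = 653526 + (-150 + 10*(-396)**2 + 21*(-396)) = 653526 + (-150 + 10*156816 - 8316) = 653526 + (-150 + 1568160 - 8316) = 653526 + 1559694 = 2213220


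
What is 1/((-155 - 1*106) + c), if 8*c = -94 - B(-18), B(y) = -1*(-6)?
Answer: -2/547 ≈ -0.0036563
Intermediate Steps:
B(y) = 6
c = -25/2 (c = (-94 - 1*6)/8 = (-94 - 6)/8 = (⅛)*(-100) = -25/2 ≈ -12.500)
1/((-155 - 1*106) + c) = 1/((-155 - 1*106) - 25/2) = 1/((-155 - 106) - 25/2) = 1/(-261 - 25/2) = 1/(-547/2) = -2/547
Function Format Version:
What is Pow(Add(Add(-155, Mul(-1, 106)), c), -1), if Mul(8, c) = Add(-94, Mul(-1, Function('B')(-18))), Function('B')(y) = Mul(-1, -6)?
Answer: Rational(-2, 547) ≈ -0.0036563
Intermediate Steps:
Function('B')(y) = 6
c = Rational(-25, 2) (c = Mul(Rational(1, 8), Add(-94, Mul(-1, 6))) = Mul(Rational(1, 8), Add(-94, -6)) = Mul(Rational(1, 8), -100) = Rational(-25, 2) ≈ -12.500)
Pow(Add(Add(-155, Mul(-1, 106)), c), -1) = Pow(Add(Add(-155, Mul(-1, 106)), Rational(-25, 2)), -1) = Pow(Add(Add(-155, -106), Rational(-25, 2)), -1) = Pow(Add(-261, Rational(-25, 2)), -1) = Pow(Rational(-547, 2), -1) = Rational(-2, 547)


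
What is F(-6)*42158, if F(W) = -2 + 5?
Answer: 126474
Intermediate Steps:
F(W) = 3
F(-6)*42158 = 3*42158 = 126474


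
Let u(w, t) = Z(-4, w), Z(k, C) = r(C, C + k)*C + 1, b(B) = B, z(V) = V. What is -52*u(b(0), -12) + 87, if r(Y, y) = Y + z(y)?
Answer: 35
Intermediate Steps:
r(Y, y) = Y + y
Z(k, C) = 1 + C*(k + 2*C) (Z(k, C) = (C + (C + k))*C + 1 = (k + 2*C)*C + 1 = C*(k + 2*C) + 1 = 1 + C*(k + 2*C))
u(w, t) = 1 + w*(-4 + 2*w)
-52*u(b(0), -12) + 87 = -52*(1 + 2*0*(-2 + 0)) + 87 = -52*(1 + 2*0*(-2)) + 87 = -52*(1 + 0) + 87 = -52*1 + 87 = -52 + 87 = 35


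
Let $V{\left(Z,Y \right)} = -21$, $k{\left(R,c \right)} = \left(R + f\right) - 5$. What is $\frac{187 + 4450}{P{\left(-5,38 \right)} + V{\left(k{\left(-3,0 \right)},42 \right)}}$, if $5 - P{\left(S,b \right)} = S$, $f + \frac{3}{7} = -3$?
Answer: $- \frac{4637}{11} \approx -421.55$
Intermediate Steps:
$f = - \frac{24}{7}$ ($f = - \frac{3}{7} - 3 = - \frac{24}{7} \approx -3.4286$)
$P{\left(S,b \right)} = 5 - S$
$k{\left(R,c \right)} = - \frac{59}{7} + R$ ($k{\left(R,c \right)} = \left(R - \frac{24}{7}\right) - 5 = \left(- \frac{24}{7} + R\right) - 5 = - \frac{59}{7} + R$)
$\frac{187 + 4450}{P{\left(-5,38 \right)} + V{\left(k{\left(-3,0 \right)},42 \right)}} = \frac{187 + 4450}{\left(5 - -5\right) - 21} = \frac{4637}{\left(5 + 5\right) - 21} = \frac{4637}{10 - 21} = \frac{4637}{-11} = 4637 \left(- \frac{1}{11}\right) = - \frac{4637}{11}$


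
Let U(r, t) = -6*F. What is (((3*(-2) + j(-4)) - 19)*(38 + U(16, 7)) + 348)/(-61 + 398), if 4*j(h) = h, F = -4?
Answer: -1264/337 ≈ -3.7507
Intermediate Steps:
j(h) = h/4
U(r, t) = 24 (U(r, t) = -6*(-4) = 24)
(((3*(-2) + j(-4)) - 19)*(38 + U(16, 7)) + 348)/(-61 + 398) = (((3*(-2) + (¼)*(-4)) - 19)*(38 + 24) + 348)/(-61 + 398) = (((-6 - 1) - 19)*62 + 348)/337 = ((-7 - 19)*62 + 348)*(1/337) = (-26*62 + 348)*(1/337) = (-1612 + 348)*(1/337) = -1264*1/337 = -1264/337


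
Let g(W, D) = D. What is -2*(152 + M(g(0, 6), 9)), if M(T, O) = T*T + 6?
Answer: -388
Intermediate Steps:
M(T, O) = 6 + T**2 (M(T, O) = T**2 + 6 = 6 + T**2)
-2*(152 + M(g(0, 6), 9)) = -2*(152 + (6 + 6**2)) = -2*(152 + (6 + 36)) = -2*(152 + 42) = -2*194 = -388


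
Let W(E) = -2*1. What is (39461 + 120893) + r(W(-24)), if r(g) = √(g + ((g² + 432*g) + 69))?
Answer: 160354 + I*√793 ≈ 1.6035e+5 + 28.16*I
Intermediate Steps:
W(E) = -2
r(g) = √(69 + g² + 433*g) (r(g) = √(g + (69 + g² + 432*g)) = √(69 + g² + 433*g))
(39461 + 120893) + r(W(-24)) = (39461 + 120893) + √(69 + (-2)² + 433*(-2)) = 160354 + √(69 + 4 - 866) = 160354 + √(-793) = 160354 + I*√793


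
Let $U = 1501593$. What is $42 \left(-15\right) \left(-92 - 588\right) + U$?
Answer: $1929993$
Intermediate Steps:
$42 \left(-15\right) \left(-92 - 588\right) + U = 42 \left(-15\right) \left(-92 - 588\right) + 1501593 = \left(-630\right) \left(-680\right) + 1501593 = 428400 + 1501593 = 1929993$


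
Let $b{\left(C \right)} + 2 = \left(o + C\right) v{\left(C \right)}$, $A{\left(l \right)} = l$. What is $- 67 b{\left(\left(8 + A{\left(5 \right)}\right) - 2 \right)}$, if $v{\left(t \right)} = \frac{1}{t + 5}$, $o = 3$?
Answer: $\frac{603}{8} \approx 75.375$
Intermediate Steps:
$v{\left(t \right)} = \frac{1}{5 + t}$
$b{\left(C \right)} = -2 + \frac{3 + C}{5 + C}$
$- 67 b{\left(\left(8 + A{\left(5 \right)}\right) - 2 \right)} = - 67 \frac{-7 - \left(\left(8 + 5\right) - 2\right)}{5 + \left(\left(8 + 5\right) - 2\right)} = - 67 \frac{-7 - \left(13 - 2\right)}{5 + \left(13 - 2\right)} = - 67 \frac{-7 - 11}{5 + 11} = - 67 \frac{-7 - 11}{16} = - 67 \cdot \frac{1}{16} \left(-18\right) = \left(-67\right) \left(- \frac{9}{8}\right) = \frac{603}{8}$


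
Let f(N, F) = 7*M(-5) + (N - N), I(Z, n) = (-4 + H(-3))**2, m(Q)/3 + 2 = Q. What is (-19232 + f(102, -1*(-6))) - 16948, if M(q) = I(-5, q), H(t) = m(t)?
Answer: -33653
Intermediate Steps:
m(Q) = -6 + 3*Q
H(t) = -6 + 3*t
I(Z, n) = 361 (I(Z, n) = (-4 + (-6 + 3*(-3)))**2 = (-4 + (-6 - 9))**2 = (-4 - 15)**2 = (-19)**2 = 361)
M(q) = 361
f(N, F) = 2527 (f(N, F) = 7*361 + (N - N) = 2527 + 0 = 2527)
(-19232 + f(102, -1*(-6))) - 16948 = (-19232 + 2527) - 16948 = -16705 - 16948 = -33653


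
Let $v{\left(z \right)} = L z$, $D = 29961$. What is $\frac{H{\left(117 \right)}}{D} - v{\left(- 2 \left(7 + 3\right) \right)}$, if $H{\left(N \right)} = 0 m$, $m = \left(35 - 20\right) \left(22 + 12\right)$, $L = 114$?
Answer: $2280$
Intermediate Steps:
$m = 510$ ($m = 15 \cdot 34 = 510$)
$v{\left(z \right)} = 114 z$
$H{\left(N \right)} = 0$ ($H{\left(N \right)} = 0 \cdot 510 = 0$)
$\frac{H{\left(117 \right)}}{D} - v{\left(- 2 \left(7 + 3\right) \right)} = \frac{0}{29961} - 114 \left(- 2 \left(7 + 3\right)\right) = 0 \cdot \frac{1}{29961} - 114 \left(\left(-2\right) 10\right) = 0 - 114 \left(-20\right) = 0 - -2280 = 0 + 2280 = 2280$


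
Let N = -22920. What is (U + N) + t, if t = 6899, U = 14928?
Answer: -1093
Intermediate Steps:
(U + N) + t = (14928 - 22920) + 6899 = -7992 + 6899 = -1093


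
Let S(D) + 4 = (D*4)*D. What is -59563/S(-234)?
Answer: -59563/219020 ≈ -0.27195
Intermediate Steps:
S(D) = -4 + 4*D² (S(D) = -4 + (D*4)*D = -4 + (4*D)*D = -4 + 4*D²)
-59563/S(-234) = -59563/(-4 + 4*(-234)²) = -59563/(-4 + 4*54756) = -59563/(-4 + 219024) = -59563/219020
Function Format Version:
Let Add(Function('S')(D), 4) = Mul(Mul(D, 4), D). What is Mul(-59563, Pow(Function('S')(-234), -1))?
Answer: Rational(-59563, 219020) ≈ -0.27195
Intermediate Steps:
Function('S')(D) = Add(-4, Mul(4, Pow(D, 2))) (Function('S')(D) = Add(-4, Mul(Mul(D, 4), D)) = Add(-4, Mul(Mul(4, D), D)) = Add(-4, Mul(4, Pow(D, 2))))
Mul(-59563, Pow(Function('S')(-234), -1)) = Mul(-59563, Pow(Add(-4, Mul(4, Pow(-234, 2))), -1)) = Mul(-59563, Pow(Add(-4, Mul(4, 54756)), -1)) = Mul(-59563, Pow(Add(-4, 219024), -1)) = Mul(-59563, Pow(219020, -1)) = Mul(-59563, Rational(1, 219020)) = Rational(-59563, 219020)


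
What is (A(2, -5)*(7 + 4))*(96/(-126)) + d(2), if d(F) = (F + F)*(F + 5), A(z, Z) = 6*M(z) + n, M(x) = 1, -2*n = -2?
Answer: -92/3 ≈ -30.667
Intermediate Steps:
n = 1 (n = -1/2*(-2) = 1)
A(z, Z) = 7 (A(z, Z) = 6*1 + 1 = 6 + 1 = 7)
d(F) = 2*F*(5 + F) (d(F) = (2*F)*(5 + F) = 2*F*(5 + F))
(A(2, -5)*(7 + 4))*(96/(-126)) + d(2) = (7*(7 + 4))*(96/(-126)) + 2*2*(5 + 2) = (7*11)*(96*(-1/126)) + 2*2*7 = 77*(-16/21) + 28 = -176/3 + 28 = -92/3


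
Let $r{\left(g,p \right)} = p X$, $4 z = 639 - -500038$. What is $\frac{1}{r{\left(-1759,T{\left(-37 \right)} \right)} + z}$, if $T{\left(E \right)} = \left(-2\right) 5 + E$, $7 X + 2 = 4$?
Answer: $\frac{28}{3504363} \approx 7.99 \cdot 10^{-6}$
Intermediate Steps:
$X = \frac{2}{7}$ ($X = - \frac{2}{7} + \frac{1}{7} \cdot 4 = - \frac{2}{7} + \frac{4}{7} = \frac{2}{7} \approx 0.28571$)
$T{\left(E \right)} = -10 + E$
$z = \frac{500677}{4}$ ($z = \frac{639 - -500038}{4} = \frac{639 + 500038}{4} = \frac{1}{4} \cdot 500677 = \frac{500677}{4} \approx 1.2517 \cdot 10^{5}$)
$r{\left(g,p \right)} = \frac{2 p}{7}$ ($r{\left(g,p \right)} = p \frac{2}{7} = \frac{2 p}{7}$)
$\frac{1}{r{\left(-1759,T{\left(-37 \right)} \right)} + z} = \frac{1}{\frac{2 \left(-10 - 37\right)}{7} + \frac{500677}{4}} = \frac{1}{\frac{2}{7} \left(-47\right) + \frac{500677}{4}} = \frac{1}{- \frac{94}{7} + \frac{500677}{4}} = \frac{1}{\frac{3504363}{28}} = \frac{28}{3504363}$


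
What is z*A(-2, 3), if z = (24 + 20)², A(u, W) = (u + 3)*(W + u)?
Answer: 1936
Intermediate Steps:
A(u, W) = (3 + u)*(W + u)
z = 1936 (z = 44² = 1936)
z*A(-2, 3) = 1936*((-2)² + 3*3 + 3*(-2) + 3*(-2)) = 1936*(4 + 9 - 6 - 6) = 1936*1 = 1936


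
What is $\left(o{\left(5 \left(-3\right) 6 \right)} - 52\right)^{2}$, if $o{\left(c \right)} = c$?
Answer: $20164$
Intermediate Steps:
$\left(o{\left(5 \left(-3\right) 6 \right)} - 52\right)^{2} = \left(5 \left(-3\right) 6 - 52\right)^{2} = \left(\left(-15\right) 6 - 52\right)^{2} = \left(-90 - 52\right)^{2} = \left(-142\right)^{2} = 20164$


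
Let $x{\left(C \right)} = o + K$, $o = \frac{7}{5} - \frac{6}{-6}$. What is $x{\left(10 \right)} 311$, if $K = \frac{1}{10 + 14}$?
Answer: $\frac{91123}{120} \approx 759.36$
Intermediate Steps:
$o = \frac{12}{5}$ ($o = 7 \cdot \frac{1}{5} - -1 = \frac{7}{5} + 1 = \frac{12}{5} \approx 2.4$)
$K = \frac{1}{24} \approx 0.041667$
$x{\left(C \right)} = \frac{293}{120}$ ($x{\left(C \right)} = \frac{12}{5} + \frac{1}{24} = \frac{293}{120}$)
$x{\left(10 \right)} 311 = \frac{293}{120} \cdot 311 = \frac{91123}{120}$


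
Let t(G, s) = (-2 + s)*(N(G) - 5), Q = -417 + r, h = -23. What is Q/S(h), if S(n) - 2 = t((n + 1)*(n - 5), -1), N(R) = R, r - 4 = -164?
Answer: 577/1831 ≈ 0.31513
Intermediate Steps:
r = -160 (r = 4 - 164 = -160)
Q = -577 (Q = -417 - 160 = -577)
t(G, s) = (-5 + G)*(-2 + s) (t(G, s) = (-2 + s)*(G - 5) = (-2 + s)*(-5 + G) = (-5 + G)*(-2 + s))
S(n) = 17 - 3*(1 + n)*(-5 + n) (S(n) = 2 + (10 - 5*(-1) - 2*(n + 1)*(n - 5) + ((n + 1)*(n - 5))*(-1)) = 2 + (10 + 5 - 2*(1 + n)*(-5 + n) + ((1 + n)*(-5 + n))*(-1)) = 2 + (10 + 5 - 2*(1 + n)*(-5 + n) - (1 + n)*(-5 + n)) = 2 + (15 - 3*(1 + n)*(-5 + n)) = 17 - 3*(1 + n)*(-5 + n))
Q/S(h) = -577/(32 - 3*(-23)² + 12*(-23)) = -577/(32 - 3*529 - 276) = -577/(32 - 1587 - 276) = -577/(-1831) = -577*(-1/1831) = 577/1831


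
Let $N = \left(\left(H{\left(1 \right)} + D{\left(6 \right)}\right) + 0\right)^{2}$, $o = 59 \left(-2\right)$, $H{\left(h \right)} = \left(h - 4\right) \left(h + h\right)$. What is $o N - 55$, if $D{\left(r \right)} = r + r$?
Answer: $-4303$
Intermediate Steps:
$H{\left(h \right)} = 2 h \left(-4 + h\right)$ ($H{\left(h \right)} = \left(-4 + h\right) 2 h = 2 h \left(-4 + h\right)$)
$D{\left(r \right)} = 2 r$
$o = -118$
$N = 36$ ($N = \left(\left(2 \cdot 1 \left(-4 + 1\right) + 2 \cdot 6\right) + 0\right)^{2} = \left(\left(2 \cdot 1 \left(-3\right) + 12\right) + 0\right)^{2} = \left(\left(-6 + 12\right) + 0\right)^{2} = \left(6 + 0\right)^{2} = 6^{2} = 36$)
$o N - 55 = \left(-118\right) 36 - 55 = -4248 - 55 = -4303$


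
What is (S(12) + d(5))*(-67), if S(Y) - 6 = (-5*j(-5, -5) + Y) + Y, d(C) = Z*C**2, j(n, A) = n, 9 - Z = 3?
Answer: -13735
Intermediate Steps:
Z = 6 (Z = 9 - 1*3 = 9 - 3 = 6)
d(C) = 6*C**2
S(Y) = 31 + 2*Y (S(Y) = 6 + ((-5*(-5) + Y) + Y) = 6 + ((25 + Y) + Y) = 6 + (25 + 2*Y) = 31 + 2*Y)
(S(12) + d(5))*(-67) = ((31 + 2*12) + 6*5**2)*(-67) = ((31 + 24) + 6*25)*(-67) = (55 + 150)*(-67) = 205*(-67) = -13735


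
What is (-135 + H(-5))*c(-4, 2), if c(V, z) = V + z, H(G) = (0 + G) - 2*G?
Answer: 260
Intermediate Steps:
H(G) = -G (H(G) = G - 2*G = -G)
(-135 + H(-5))*c(-4, 2) = (-135 - 1*(-5))*(-4 + 2) = (-135 + 5)*(-2) = -130*(-2) = 260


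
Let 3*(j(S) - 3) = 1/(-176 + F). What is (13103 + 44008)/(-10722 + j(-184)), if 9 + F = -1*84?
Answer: -46088577/8650234 ≈ -5.3280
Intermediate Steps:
F = -93 (F = -9 - 1*84 = -9 - 84 = -93)
j(S) = 2420/807 (j(S) = 3 + 1/(3*(-176 - 93)) = 3 + (1/3)/(-269) = 3 + (1/3)*(-1/269) = 3 - 1/807 = 2420/807)
(13103 + 44008)/(-10722 + j(-184)) = (13103 + 44008)/(-10722 + 2420/807) = 57111/(-8650234/807) = 57111*(-807/8650234) = -46088577/8650234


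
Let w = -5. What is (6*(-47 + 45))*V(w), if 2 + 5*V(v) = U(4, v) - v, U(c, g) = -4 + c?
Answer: -36/5 ≈ -7.2000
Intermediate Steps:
V(v) = -⅖ - v/5 (V(v) = -⅖ + ((-4 + 4) - v)/5 = -⅖ + (0 - v)/5 = -⅖ + (-v)/5 = -⅖ - v/5)
(6*(-47 + 45))*V(w) = (6*(-47 + 45))*(-⅖ - ⅕*(-5)) = (6*(-2))*(-⅖ + 1) = -12*⅗ = -36/5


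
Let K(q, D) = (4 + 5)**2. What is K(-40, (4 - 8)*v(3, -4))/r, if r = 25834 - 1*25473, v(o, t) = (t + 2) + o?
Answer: 81/361 ≈ 0.22438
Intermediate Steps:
v(o, t) = 2 + o + t (v(o, t) = (2 + t) + o = 2 + o + t)
K(q, D) = 81 (K(q, D) = 9**2 = 81)
r = 361 (r = 25834 - 25473 = 361)
K(-40, (4 - 8)*v(3, -4))/r = 81/361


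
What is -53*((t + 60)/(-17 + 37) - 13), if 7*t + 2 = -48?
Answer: 7685/14 ≈ 548.93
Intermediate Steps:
t = -50/7 (t = -2/7 + (⅐)*(-48) = -2/7 - 48/7 = -50/7 ≈ -7.1429)
-53*((t + 60)/(-17 + 37) - 13) = -53*((-50/7 + 60)/(-17 + 37) - 13) = -53*((370/7)/20 - 13) = -53*((370/7)*(1/20) - 13) = -53*(37/14 - 13) = -53*(-145/14) = 7685/14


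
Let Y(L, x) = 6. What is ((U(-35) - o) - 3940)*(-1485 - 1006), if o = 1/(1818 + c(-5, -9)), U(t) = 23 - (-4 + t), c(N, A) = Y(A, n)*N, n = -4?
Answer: 17272257715/1788 ≈ 9.6601e+6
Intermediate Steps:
c(N, A) = 6*N
U(t) = 27 - t (U(t) = 23 + (4 - t) = 27 - t)
o = 1/1788 (o = 1/(1818 + 6*(-5)) = 1/(1818 - 30) = 1/1788 ≈ 0.00055928)
((U(-35) - o) - 3940)*(-1485 - 1006) = (((27 - 1*(-35)) - 1*1/1788) - 3940)*(-1485 - 1006) = (((27 + 35) - 1/1788) - 3940)*(-2491) = ((62 - 1/1788) - 3940)*(-2491) = (110855/1788 - 3940)*(-2491) = -6933865/1788*(-2491) = 17272257715/1788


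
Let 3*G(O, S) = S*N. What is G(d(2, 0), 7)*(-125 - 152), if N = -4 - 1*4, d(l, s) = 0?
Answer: 15512/3 ≈ 5170.7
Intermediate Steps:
N = -8 (N = -4 - 4 = -8)
G(O, S) = -8*S/3 (G(O, S) = (S*(-8))/3 = (-8*S)/3 = -8*S/3)
G(d(2, 0), 7)*(-125 - 152) = (-8/3*7)*(-125 - 152) = -56/3*(-277) = 15512/3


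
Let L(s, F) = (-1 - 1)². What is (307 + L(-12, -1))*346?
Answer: 107606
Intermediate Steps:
L(s, F) = 4 (L(s, F) = (-2)² = 4)
(307 + L(-12, -1))*346 = (307 + 4)*346 = 311*346 = 107606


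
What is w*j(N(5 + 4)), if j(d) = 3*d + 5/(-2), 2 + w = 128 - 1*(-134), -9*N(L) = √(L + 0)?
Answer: -910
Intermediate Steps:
N(L) = -√L/9 (N(L) = -√(L + 0)/9 = -√L/9)
w = 260 (w = -2 + (128 - 1*(-134)) = -2 + (128 + 134) = -2 + 262 = 260)
j(d) = -5/2 + 3*d (j(d) = 3*d + 5*(-½) = 3*d - 5/2 = -5/2 + 3*d)
w*j(N(5 + 4)) = 260*(-5/2 + 3*(-√(5 + 4)/9)) = 260*(-5/2 + 3*(-√9/9)) = 260*(-5/2 + 3*(-⅑*3)) = 260*(-5/2 + 3*(-⅓)) = 260*(-5/2 - 1) = 260*(-7/2) = -910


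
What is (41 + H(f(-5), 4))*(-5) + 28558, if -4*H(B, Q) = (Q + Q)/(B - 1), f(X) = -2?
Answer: 85049/3 ≈ 28350.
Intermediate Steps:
H(B, Q) = -Q/(2*(-1 + B)) (H(B, Q) = -(Q + Q)/(4*(B - 1)) = -2*Q/(4*(-1 + B)) = -Q/(2*(-1 + B)))
(41 + H(f(-5), 4))*(-5) + 28558 = (41 - 1*4/(-2 + 2*(-2)))*(-5) + 28558 = (41 - 1*4/(-2 - 4))*(-5) + 28558 = (41 - 1*4/(-6))*(-5) + 28558 = (41 - 1*4*(-⅙))*(-5) + 28558 = (41 + ⅔)*(-5) + 28558 = (125/3)*(-5) + 28558 = -625/3 + 28558 = 85049/3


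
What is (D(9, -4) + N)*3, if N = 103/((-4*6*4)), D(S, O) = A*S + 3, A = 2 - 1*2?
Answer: 185/32 ≈ 5.7813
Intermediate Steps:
A = 0 (A = 2 - 2 = 0)
D(S, O) = 3 (D(S, O) = 0*S + 3 = 0 + 3 = 3)
N = -103/96 (N = 103/((-24*4)) = 103/(-96) = 103*(-1/96) = -103/96 ≈ -1.0729)
(D(9, -4) + N)*3 = (3 - 103/96)*3 = (185/96)*3 = 185/32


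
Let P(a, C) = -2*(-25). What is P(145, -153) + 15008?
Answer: 15058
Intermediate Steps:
P(a, C) = 50
P(145, -153) + 15008 = 50 + 15008 = 15058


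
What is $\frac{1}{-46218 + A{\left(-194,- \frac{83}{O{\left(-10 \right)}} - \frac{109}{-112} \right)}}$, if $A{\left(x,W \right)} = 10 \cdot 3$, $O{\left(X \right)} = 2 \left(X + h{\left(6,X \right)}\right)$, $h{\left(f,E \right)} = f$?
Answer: $- \frac{1}{46188} \approx -2.1651 \cdot 10^{-5}$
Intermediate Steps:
$O{\left(X \right)} = 12 + 2 X$ ($O{\left(X \right)} = 2 \left(X + 6\right) = 2 \left(6 + X\right) = 12 + 2 X$)
$A{\left(x,W \right)} = 30$
$\frac{1}{-46218 + A{\left(-194,- \frac{83}{O{\left(-10 \right)}} - \frac{109}{-112} \right)}} = \frac{1}{-46218 + 30} = \frac{1}{-46188} = - \frac{1}{46188}$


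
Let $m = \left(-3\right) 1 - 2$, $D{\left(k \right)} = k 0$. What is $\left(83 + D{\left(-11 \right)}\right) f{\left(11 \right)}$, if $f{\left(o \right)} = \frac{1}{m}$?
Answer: $- \frac{83}{5} \approx -16.6$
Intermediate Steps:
$D{\left(k \right)} = 0$
$m = -5$ ($m = -3 - 2 = -5$)
$f{\left(o \right)} = - \frac{1}{5}$ ($f{\left(o \right)} = \frac{1}{-5} = - \frac{1}{5}$)
$\left(83 + D{\left(-11 \right)}\right) f{\left(11 \right)} = \left(83 + 0\right) \left(- \frac{1}{5}\right) = 83 \left(- \frac{1}{5}\right) = - \frac{83}{5}$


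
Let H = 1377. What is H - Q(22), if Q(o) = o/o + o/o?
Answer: 1375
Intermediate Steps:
Q(o) = 2 (Q(o) = 1 + 1 = 2)
H - Q(22) = 1377 - 1*2 = 1377 - 2 = 1375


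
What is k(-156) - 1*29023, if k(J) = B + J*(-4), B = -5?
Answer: -28404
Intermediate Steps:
k(J) = -5 - 4*J (k(J) = -5 + J*(-4) = -5 - 4*J)
k(-156) - 1*29023 = (-5 - 4*(-156)) - 1*29023 = (-5 + 624) - 29023 = 619 - 29023 = -28404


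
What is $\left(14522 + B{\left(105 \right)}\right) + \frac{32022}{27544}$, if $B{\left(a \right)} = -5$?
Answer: $\frac{199944135}{13772} \approx 14518.0$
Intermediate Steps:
$\left(14522 + B{\left(105 \right)}\right) + \frac{32022}{27544} = \left(14522 - 5\right) + \frac{32022}{27544} = 14517 + 32022 \cdot \frac{1}{27544} = 14517 + \frac{16011}{13772} = \frac{199944135}{13772}$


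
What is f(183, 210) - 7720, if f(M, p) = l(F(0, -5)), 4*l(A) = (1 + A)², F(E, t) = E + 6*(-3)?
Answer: -30591/4 ≈ -7647.8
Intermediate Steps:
F(E, t) = -18 + E (F(E, t) = E - 18 = -18 + E)
l(A) = (1 + A)²/4
f(M, p) = 289/4 (f(M, p) = (1 + (-18 + 0))²/4 = (1 - 18)²/4 = (¼)*(-17)² = (¼)*289 = 289/4)
f(183, 210) - 7720 = 289/4 - 7720 = -30591/4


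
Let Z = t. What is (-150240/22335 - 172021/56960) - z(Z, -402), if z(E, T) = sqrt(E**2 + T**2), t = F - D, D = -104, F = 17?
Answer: -826650629/84813440 - sqrt(176245) ≈ -429.56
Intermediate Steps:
t = 121 (t = 17 - 1*(-104) = 17 + 104 = 121)
Z = 121
(-150240/22335 - 172021/56960) - z(Z, -402) = (-150240/22335 - 172021/56960) - sqrt(121**2 + (-402)**2) = (-150240*1/22335 - 172021*1/56960) - sqrt(14641 + 161604) = (-10016/1489 - 172021/56960) - sqrt(176245) = -826650629/84813440 - sqrt(176245)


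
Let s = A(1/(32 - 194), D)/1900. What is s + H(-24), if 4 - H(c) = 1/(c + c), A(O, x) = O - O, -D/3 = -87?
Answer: 193/48 ≈ 4.0208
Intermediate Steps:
D = 261 (D = -3*(-87) = 261)
A(O, x) = 0
s = 0 (s = 0/1900 = 0*(1/1900) = 0)
H(c) = 4 - 1/(2*c) (H(c) = 4 - 1/(c + c) = 4 - 1/(2*c))
s + H(-24) = 0 + (4 - ½/(-24)) = 0 + (4 - ½*(-1/24)) = 0 + (4 + 1/48) = 0 + 193/48 = 193/48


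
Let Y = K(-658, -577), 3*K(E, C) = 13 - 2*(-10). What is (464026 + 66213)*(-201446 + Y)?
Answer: -106808692965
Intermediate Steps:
K(E, C) = 11 (K(E, C) = (13 - 2*(-10))/3 = (13 + 20)/3 = (1/3)*33 = 11)
Y = 11
(464026 + 66213)*(-201446 + Y) = (464026 + 66213)*(-201446 + 11) = 530239*(-201435) = -106808692965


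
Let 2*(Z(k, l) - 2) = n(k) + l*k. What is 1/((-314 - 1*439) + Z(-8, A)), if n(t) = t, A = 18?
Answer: -1/827 ≈ -0.0012092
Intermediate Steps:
Z(k, l) = 2 + k/2 + k*l/2 (Z(k, l) = 2 + (k + l*k)/2 = 2 + (k + k*l)/2 = 2 + (k/2 + k*l/2) = 2 + k/2 + k*l/2)
1/((-314 - 1*439) + Z(-8, A)) = 1/((-314 - 1*439) + (2 + (1/2)*(-8) + (1/2)*(-8)*18)) = 1/((-314 - 439) + (2 - 4 - 72)) = 1/(-753 - 74) = 1/(-827) = -1/827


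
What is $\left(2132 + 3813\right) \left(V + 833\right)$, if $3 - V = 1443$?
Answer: $-3608615$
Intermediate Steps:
$V = -1440$ ($V = 3 - 1443 = -1440$)
$\left(2132 + 3813\right) \left(V + 833\right) = \left(2132 + 3813\right) \left(-1440 + 833\right) = 5945 \left(-607\right) = -3608615$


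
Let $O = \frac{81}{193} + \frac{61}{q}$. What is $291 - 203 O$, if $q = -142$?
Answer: $\frac{8030159}{27406} \approx 293.01$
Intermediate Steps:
$O = - \frac{271}{27406}$ ($O = \frac{81}{193} + \frac{61}{-142} = 81 \cdot \frac{1}{193} + 61 \left(- \frac{1}{142}\right) = \frac{81}{193} - \frac{61}{142} = - \frac{271}{27406} \approx -0.0098884$)
$291 - 203 O = 291 - - \frac{55013}{27406} = 291 + \frac{55013}{27406} = \frac{8030159}{27406}$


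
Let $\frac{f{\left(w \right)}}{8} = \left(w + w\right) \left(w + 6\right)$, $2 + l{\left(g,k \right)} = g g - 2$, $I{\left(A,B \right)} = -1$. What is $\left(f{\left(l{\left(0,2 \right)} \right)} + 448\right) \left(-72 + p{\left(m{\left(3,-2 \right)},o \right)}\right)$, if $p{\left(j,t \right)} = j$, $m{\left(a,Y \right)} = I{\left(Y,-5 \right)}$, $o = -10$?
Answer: $-23360$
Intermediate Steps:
$m{\left(a,Y \right)} = -1$
$l{\left(g,k \right)} = -4 + g^{2}$ ($l{\left(g,k \right)} = -2 + \left(g g - 2\right) = -2 + \left(g^{2} - 2\right) = -2 + \left(-2 + g^{2}\right) = -4 + g^{2}$)
$f{\left(w \right)} = 16 w \left(6 + w\right)$ ($f{\left(w \right)} = 8 \left(w + w\right) \left(w + 6\right) = 8 \cdot 2 w \left(6 + w\right) = 16 w \left(6 + w\right)$)
$\left(f{\left(l{\left(0,2 \right)} \right)} + 448\right) \left(-72 + p{\left(m{\left(3,-2 \right)},o \right)}\right) = \left(16 \left(-4 + 0^{2}\right) \left(6 - \left(4 - 0^{2}\right)\right) + 448\right) \left(-72 - 1\right) = \left(16 \left(-4 + 0\right) \left(6 + \left(-4 + 0\right)\right) + 448\right) \left(-73\right) = \left(16 \left(-4\right) \left(6 - 4\right) + 448\right) \left(-73\right) = \left(16 \left(-4\right) 2 + 448\right) \left(-73\right) = \left(-128 + 448\right) \left(-73\right) = 320 \left(-73\right) = -23360$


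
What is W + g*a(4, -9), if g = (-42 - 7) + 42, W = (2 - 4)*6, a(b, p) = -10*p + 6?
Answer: -684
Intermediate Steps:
a(b, p) = 6 - 10*p
W = -12 (W = -2*6 = -12)
g = -7 (g = -49 + 42 = -7)
W + g*a(4, -9) = -12 - 7*(6 - 10*(-9)) = -12 - 7*(6 + 90) = -12 - 7*96 = -12 - 672 = -684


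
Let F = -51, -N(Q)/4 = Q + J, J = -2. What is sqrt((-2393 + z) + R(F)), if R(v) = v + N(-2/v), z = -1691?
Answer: I*sqrt(10734735)/51 ≈ 64.243*I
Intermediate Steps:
N(Q) = 8 - 4*Q (N(Q) = -4*(Q - 2) = -4*(-2 + Q) = 8 - 4*Q)
R(v) = 8 + v + 8/v (R(v) = v + (8 - (-8)/v) = v + (8 + 8/v) = 8 + v + 8/v)
sqrt((-2393 + z) + R(F)) = sqrt((-2393 - 1691) + (8 - 51 + 8/(-51))) = sqrt(-4084 + (8 - 51 + 8*(-1/51))) = sqrt(-4084 + (8 - 51 - 8/51)) = sqrt(-4084 - 2201/51) = sqrt(-210485/51) = I*sqrt(10734735)/51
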